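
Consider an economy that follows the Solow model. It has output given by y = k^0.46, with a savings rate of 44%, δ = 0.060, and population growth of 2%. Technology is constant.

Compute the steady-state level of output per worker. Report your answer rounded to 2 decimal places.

Steady state requires s·f(k) = (n + δ)·k, i.e. s·k^α = (n + δ)·k.
Dividing both sides by k: k^(1−α) = s / (n + δ).
k^0.54 = 0.44 / (0.020 + 0.060) = 0.44 / 0.080 = 5.5000
k* = 5.5000^(1/0.54) ≈ 23.4986
y* = (k*)^α = 23.4986^0.46 ≈ 4.2725

y* ≈ 4.27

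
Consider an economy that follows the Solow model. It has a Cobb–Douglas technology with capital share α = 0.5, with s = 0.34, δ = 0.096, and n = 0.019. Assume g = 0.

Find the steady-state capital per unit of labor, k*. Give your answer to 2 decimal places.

In steady state, investment equals break-even investment: s·k^α = (n + δ)·k.
Rearranging, k^(1−α) = s / (n + δ).
k^0.5 = 0.34 / (0.019 + 0.096) = 0.34 / 0.115 = 2.9565
k* = 2.9565^(1/0.5) ≈ 8.7409

k* ≈ 8.74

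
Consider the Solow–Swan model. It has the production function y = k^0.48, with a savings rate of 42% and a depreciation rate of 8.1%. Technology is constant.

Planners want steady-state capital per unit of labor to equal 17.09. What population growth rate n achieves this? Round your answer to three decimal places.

n ≈ 0.015

Steady state requires s·f(k) = (n + δ)·k, i.e. s·k^α = (n + δ)·k.
So s / (n + δ) = (k*)^(1−α) = 17.09^0.52 = 4.3755.
Therefore n + δ = s / 4.3755 = 0.42 / 4.3755 = 0.0960, so n = 0.0960 − 0.081 = 0.0150.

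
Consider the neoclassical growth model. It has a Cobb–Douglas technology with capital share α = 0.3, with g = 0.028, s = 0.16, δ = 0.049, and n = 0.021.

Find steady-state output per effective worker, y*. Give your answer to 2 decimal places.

In steady state, investment equals break-even investment: s·k^α = (n + g + δ)·k.
Rearranging, k^(1−α) = s / (n + g + δ).
k^0.7 = 0.16 / (0.021 + 0.028 + 0.049) = 0.16 / 0.098 = 1.6327
k* = 1.6327^(1/0.7) ≈ 2.0144
y* = (k*)^α = 2.0144^0.3 ≈ 1.2338

y* = 1.23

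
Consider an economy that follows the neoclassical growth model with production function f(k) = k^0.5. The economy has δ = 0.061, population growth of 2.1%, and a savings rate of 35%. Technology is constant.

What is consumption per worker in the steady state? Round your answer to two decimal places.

c* ≈ 2.77

Steady state requires s·f(k) = (n + δ)·k, i.e. s·k^α = (n + δ)·k.
Rearranging, k^(1−α) = s / (n + δ).
k^0.5 = 0.35 / (0.021 + 0.061) = 0.35 / 0.082 = 4.2683
k* = 4.2683^(1/0.5) ≈ 18.2184
y* = (k*)^α = 18.2184^0.5 ≈ 4.2683
c* = (1 − s)·y* = (1 − 0.35) × 4.2683 ≈ 2.7744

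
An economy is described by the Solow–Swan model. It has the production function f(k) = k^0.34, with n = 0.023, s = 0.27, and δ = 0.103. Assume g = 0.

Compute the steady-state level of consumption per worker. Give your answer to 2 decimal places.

c* ≈ 1.08

At the steady state, Δk = 0, so s·k^α = (n + δ)·k.
Dividing both sides by k: k^(1−α) = s / (n + δ).
k^0.66 = 0.27 / (0.023 + 0.103) = 0.27 / 0.126 = 2.1429
k* = 2.1429^(1/0.66) ≈ 3.1734
y* = (k*)^α = 3.1734^0.34 ≈ 1.4809
c* = (1 − s)·y* = (1 − 0.27) × 1.4809 ≈ 1.0811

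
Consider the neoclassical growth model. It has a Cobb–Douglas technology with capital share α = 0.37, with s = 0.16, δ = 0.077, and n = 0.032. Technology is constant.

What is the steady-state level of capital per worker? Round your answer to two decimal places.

At the steady state, Δk = 0, so s·k^α = (n + δ)·k.
Rearranging, k^(1−α) = s / (n + δ).
k^0.63 = 0.16 / (0.032 + 0.077) = 0.16 / 0.109 = 1.4679
k* = 1.4679^(1/0.63) ≈ 1.8391

k* = 1.84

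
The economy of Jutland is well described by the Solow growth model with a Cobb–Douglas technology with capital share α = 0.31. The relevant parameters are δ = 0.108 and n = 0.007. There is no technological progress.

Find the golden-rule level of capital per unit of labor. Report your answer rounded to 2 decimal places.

k_gold ≈ 4.21

The golden rule sets f'(k) = n + δ, i.e. α·k^(α−1) = n + δ.
So k^(1−α) = α / (n + δ) = 0.31 / 0.115 = 2.6957.
k_gold = 2.6957^(1/0.69) ≈ 4.2088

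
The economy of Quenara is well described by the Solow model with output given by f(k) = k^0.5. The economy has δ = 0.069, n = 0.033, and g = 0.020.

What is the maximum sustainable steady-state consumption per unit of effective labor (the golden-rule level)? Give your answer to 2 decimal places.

At the golden rule, f'(k) = n + g + δ, so α·k^(α−1) = n + g + δ and k_gold = (α/(n + g + δ))^(1/(1−α)).
k_gold = (0.5/0.122)^(1/0.5) = 4.0984^2 ≈ 16.7969
c_gold = f(k_gold) − (n + g + δ)·k_gold = 4.0984 − 0.122×16.7969 ≈ 2.0492

c_gold ≈ 2.05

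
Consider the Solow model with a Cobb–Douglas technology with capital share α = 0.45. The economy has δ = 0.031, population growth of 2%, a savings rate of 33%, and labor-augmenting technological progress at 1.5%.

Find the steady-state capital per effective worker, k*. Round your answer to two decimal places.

In steady state, investment equals break-even investment: s·k^α = (n + g + δ)·k.
Dividing both sides by k: k^(1−α) = s / (n + g + δ).
k^0.55 = 0.33 / (0.020 + 0.015 + 0.031) = 0.33 / 0.066 = 5.0000
k* = 5.0000^(1/0.55) ≈ 18.6575

k* ≈ 18.66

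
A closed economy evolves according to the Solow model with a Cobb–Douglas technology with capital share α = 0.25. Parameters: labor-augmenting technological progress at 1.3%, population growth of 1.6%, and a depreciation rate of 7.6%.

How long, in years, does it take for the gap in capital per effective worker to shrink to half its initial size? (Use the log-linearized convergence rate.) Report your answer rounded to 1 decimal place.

Near the steady state the convergence rate is λ = (1 − α)(n + g + δ).
λ = (1 − 0.25) × 0.105 = 0.75 × 0.105 = 0.07875
Half-life = ln 2 / λ = 0.6931 / 0.07875 ≈ 8.80 years

t_½ ≈ 8.8 years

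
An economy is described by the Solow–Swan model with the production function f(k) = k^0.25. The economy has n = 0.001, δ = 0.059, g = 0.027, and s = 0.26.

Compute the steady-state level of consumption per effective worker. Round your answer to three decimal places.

In steady state, investment equals break-even investment: s·k^α = (n + g + δ)·k.
Rearranging, k^(1−α) = s / (n + g + δ).
k^0.75 = 0.26 / (0.001 + 0.027 + 0.059) = 0.26 / 0.087 = 2.9885
k* = 2.9885^(1/0.75) ≈ 4.3046
y* = (k*)^α = 4.3046^0.25 ≈ 1.4404
c* = (1 − s)·y* = (1 − 0.26) × 1.4404 ≈ 1.0659

c* = 1.066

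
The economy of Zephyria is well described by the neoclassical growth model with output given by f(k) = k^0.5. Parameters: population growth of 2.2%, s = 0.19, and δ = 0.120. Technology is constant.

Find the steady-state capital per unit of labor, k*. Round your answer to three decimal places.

k* = 1.790

At the steady state, Δk = 0, so s·k^α = (n + δ)·k.
Dividing both sides by k: k^(1−α) = s / (n + δ).
k^0.5 = 0.19 / (0.022 + 0.120) = 0.19 / 0.142 = 1.3380
k* = 1.3380^(1/0.5) ≈ 1.7902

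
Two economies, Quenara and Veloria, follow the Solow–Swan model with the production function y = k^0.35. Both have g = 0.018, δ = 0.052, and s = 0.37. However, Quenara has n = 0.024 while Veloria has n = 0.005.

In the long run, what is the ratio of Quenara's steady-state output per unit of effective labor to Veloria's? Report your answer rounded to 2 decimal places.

Steady-state y* = [s/(n + g + δ)]^(α/(1−α)), so the ratio is [ (s_Q/(n + g + δ)_Q) / (s_V/(n + g + δ)_V) ]^0.5385.
s_Q/(n + g + δ)_Q = 0.37/0.094 = 3.9362; s_V/(n + g + δ)_V = 0.37/0.075 = 4.9333.
Ratio = (3.9362/4.9333)^0.5385 = 0.7979^0.5385 ≈ 0.8855

ratio ≈ 0.89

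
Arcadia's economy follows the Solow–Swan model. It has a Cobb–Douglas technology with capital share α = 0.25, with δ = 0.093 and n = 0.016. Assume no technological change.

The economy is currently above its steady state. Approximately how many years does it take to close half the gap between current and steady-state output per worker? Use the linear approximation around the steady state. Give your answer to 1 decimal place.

Near the steady state the convergence rate is λ = (1 − α)(n + δ).
λ = (1 − 0.25) × 0.109 = 0.75 × 0.109 = 0.08175
Half-life = ln 2 / λ = 0.6931 / 0.08175 ≈ 8.48 years

half-life ≈ 8.5 years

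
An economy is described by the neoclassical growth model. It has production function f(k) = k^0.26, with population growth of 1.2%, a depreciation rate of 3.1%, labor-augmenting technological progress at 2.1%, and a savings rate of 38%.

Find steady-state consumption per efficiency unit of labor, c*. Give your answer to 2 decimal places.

At the steady state, Δk = 0, so s·k^α = (n + g + δ)·k.
Dividing both sides by k: k^(1−α) = s / (n + g + δ).
k^0.74 = 0.38 / (0.012 + 0.021 + 0.031) = 0.38 / 0.064 = 5.9375
k* = 5.9375^(1/0.74) ≈ 11.1022
y* = (k*)^α = 11.1022^0.26 ≈ 1.8698
c* = (1 − s)·y* = (1 − 0.38) × 1.8698 ≈ 1.1593

c* = 1.16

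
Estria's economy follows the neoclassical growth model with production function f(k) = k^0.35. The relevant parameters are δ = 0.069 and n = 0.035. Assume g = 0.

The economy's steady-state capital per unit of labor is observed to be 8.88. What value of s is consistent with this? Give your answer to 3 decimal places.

In steady state, investment equals break-even investment: s·k^α = (n + δ)·k.
So s / (n + δ) = (k*)^(1−α) = 8.88^0.65 = 4.1349.
Therefore s = 4.1349 × (n + δ) = 4.1349 × 0.104 = 0.4300.

s ≈ 0.430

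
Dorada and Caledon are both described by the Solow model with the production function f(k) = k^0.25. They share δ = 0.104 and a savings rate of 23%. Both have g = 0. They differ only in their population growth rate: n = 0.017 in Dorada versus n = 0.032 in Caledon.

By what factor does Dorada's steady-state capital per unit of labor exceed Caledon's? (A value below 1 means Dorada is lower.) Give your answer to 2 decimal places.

k*_D / k*_C ≈ 1.17

Steady-state k* = [s/(n + δ)]^(1/(1−α)), so the ratio is [ (s_D/(n + δ)_D) / (s_C/(n + δ)_C) ]^1.3333.
s_D/(n + δ)_D = 0.23/0.121 = 1.9008; s_C/(n + δ)_C = 0.23/0.136 = 1.6912.
Ratio = (1.9008/1.6912)^1.3333 = 1.1239^1.3333 ≈ 1.1685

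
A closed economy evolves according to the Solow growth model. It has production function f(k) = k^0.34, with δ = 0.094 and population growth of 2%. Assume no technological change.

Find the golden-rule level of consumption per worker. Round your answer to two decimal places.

c_gold ≈ 1.16

At the golden rule, f'(k) = n + δ, so α·k^(α−1) = n + δ and k_gold = (α/(n + δ))^(1/(1−α)).
k_gold = (0.34/0.114)^(1/0.66) = 2.9825^1.5152 ≈ 5.2370
c_gold = f(k_gold) − (n + δ)·k_gold = 1.7559 − 0.114×5.2370 ≈ 1.1589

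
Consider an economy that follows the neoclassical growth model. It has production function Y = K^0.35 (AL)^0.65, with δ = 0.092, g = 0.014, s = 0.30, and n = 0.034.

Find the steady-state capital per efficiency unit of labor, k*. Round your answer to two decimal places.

At the steady state, Δk = 0, so s·k^α = (n + g + δ)·k.
Dividing both sides by k: k^(1−α) = s / (n + g + δ).
k^0.65 = 0.30 / (0.034 + 0.014 + 0.092) = 0.30 / 0.140 = 2.1429
k* = 2.1429^(1/0.65) ≈ 3.2302

k* = 3.23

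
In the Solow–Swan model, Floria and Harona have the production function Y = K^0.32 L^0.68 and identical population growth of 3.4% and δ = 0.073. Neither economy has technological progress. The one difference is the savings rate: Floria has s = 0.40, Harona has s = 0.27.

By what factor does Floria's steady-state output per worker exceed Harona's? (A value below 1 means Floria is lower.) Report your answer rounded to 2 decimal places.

Steady-state y* = [s/(n + δ)]^(α/(1−α)), so the ratio is [ (s_F/(n + δ)_F) / (s_H/(n + δ)_H) ]^0.4706.
s_F/(n + δ)_F = 0.40/0.107 = 3.7383; s_H/(n + δ)_H = 0.27/0.107 = 2.5234.
Ratio = (3.7383/2.5234)^0.4706 = 1.4815^0.4706 ≈ 1.2032

y*_F / y*_H ≈ 1.20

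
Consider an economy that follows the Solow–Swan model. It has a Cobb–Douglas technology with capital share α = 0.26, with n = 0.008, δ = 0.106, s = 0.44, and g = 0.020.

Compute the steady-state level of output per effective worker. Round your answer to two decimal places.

y* = 1.52

Steady state requires s·f(k) = (n + g + δ)·k, i.e. s·k^α = (n + g + δ)·k.
Rearranging, k^(1−α) = s / (n + g + δ).
k^0.74 = 0.44 / (0.008 + 0.020 + 0.106) = 0.44 / 0.134 = 3.2836
k* = 3.2836^(1/0.74) ≈ 4.9862
y* = (k*)^α = 4.9862^0.26 ≈ 1.5185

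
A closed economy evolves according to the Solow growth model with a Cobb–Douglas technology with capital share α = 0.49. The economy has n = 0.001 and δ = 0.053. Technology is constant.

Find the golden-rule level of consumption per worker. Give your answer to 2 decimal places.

At the golden rule, f'(k) = n + δ, so α·k^(α−1) = n + δ and k_gold = (α/(n + δ))^(1/(1−α)).
k_gold = (0.49/0.054)^(1/0.51) = 9.0741^1.9608 ≈ 75.5199
c_gold = f(k_gold) − (n + δ)·k_gold = 8.3224 − 0.054×75.5199 ≈ 4.2443

c_gold ≈ 4.24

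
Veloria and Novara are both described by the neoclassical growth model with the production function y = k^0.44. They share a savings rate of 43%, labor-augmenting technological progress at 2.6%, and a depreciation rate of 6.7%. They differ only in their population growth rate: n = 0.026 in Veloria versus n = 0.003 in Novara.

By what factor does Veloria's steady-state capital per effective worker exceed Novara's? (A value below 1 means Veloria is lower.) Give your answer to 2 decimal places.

Steady-state k* = [s/(n + g + δ)]^(1/(1−α)), so the ratio is [ (s_V/(n + g + δ)_V) / (s_N/(n + g + δ)_N) ]^1.7857.
s_V/(n + g + δ)_V = 0.43/0.119 = 3.6134; s_N/(n + g + δ)_N = 0.43/0.096 = 4.4792.
Ratio = (3.6134/4.4792)^1.7857 = 0.8067^1.7857 ≈ 0.6814

ratio ≈ 0.68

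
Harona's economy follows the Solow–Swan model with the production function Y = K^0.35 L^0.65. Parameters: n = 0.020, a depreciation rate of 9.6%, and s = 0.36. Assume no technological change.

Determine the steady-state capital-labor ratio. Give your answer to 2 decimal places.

At the steady state, Δk = 0, so s·k^α = (n + δ)·k.
Rearranging, k^(1−α) = s / (n + δ).
k^0.65 = 0.36 / (0.020 + 0.096) = 0.36 / 0.116 = 3.1034
k* = 3.1034^(1/0.65) ≈ 5.7105

k* = 5.71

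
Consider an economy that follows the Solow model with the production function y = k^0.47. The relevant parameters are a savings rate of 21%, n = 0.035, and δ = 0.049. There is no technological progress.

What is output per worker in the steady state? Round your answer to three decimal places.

In steady state, investment equals break-even investment: s·k^α = (n + δ)·k.
Rearranging, k^(1−α) = s / (n + δ).
k^0.53 = 0.21 / (0.035 + 0.049) = 0.21 / 0.084 = 2.5000
k* = 2.5000^(1/0.53) ≈ 5.6342
y* = (k*)^α = 5.6342^0.47 ≈ 2.2537

y* ≈ 2.254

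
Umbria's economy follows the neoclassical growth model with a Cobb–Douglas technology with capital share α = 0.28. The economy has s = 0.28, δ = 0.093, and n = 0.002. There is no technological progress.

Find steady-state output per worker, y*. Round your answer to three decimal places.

y* ≈ 1.523

Steady state requires s·f(k) = (n + δ)·k, i.e. s·k^α = (n + δ)·k.
Dividing both sides by k: k^(1−α) = s / (n + δ).
k^0.72 = 0.28 / (0.002 + 0.093) = 0.28 / 0.095 = 2.9474
k* = 2.9474^(1/0.72) ≈ 4.4874
y* = (k*)^α = 4.4874^0.28 ≈ 1.5225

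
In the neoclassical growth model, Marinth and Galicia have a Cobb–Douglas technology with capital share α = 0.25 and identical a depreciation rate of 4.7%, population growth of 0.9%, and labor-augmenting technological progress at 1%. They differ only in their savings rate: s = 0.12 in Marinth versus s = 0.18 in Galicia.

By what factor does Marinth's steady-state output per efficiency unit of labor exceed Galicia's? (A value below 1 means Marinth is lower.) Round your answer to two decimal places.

y*_M / y*_G ≈ 0.87

Steady-state y* = [s/(n + g + δ)]^(α/(1−α)), so the ratio is [ (s_M/(n + g + δ)_M) / (s_G/(n + g + δ)_G) ]^0.3333.
s_M/(n + g + δ)_M = 0.12/0.066 = 1.8182; s_G/(n + g + δ)_G = 0.18/0.066 = 2.7273.
Ratio = (1.8182/2.7273)^0.3333 = 0.6667^0.3333 ≈ 0.8736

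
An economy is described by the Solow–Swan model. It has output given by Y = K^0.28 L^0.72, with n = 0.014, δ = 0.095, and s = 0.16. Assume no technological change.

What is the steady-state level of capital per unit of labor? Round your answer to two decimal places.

In steady state, investment equals break-even investment: s·k^α = (n + δ)·k.
Rearranging, k^(1−α) = s / (n + δ).
k^0.72 = 0.16 / (0.014 + 0.095) = 0.16 / 0.109 = 1.4679
k* = 1.4679^(1/0.72) ≈ 1.7042

k* = 1.70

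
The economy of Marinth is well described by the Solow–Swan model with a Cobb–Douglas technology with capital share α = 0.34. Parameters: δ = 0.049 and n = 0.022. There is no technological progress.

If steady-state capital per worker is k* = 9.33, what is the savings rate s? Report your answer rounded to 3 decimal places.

s ≈ 0.310

Steady state requires s·f(k) = (n + δ)·k, i.e. s·k^α = (n + δ)·k.
So s / (n + δ) = (k*)^(1−α) = 9.33^0.66 = 4.3664.
Therefore s = 4.3664 × (n + δ) = 4.3664 × 0.071 = 0.3100.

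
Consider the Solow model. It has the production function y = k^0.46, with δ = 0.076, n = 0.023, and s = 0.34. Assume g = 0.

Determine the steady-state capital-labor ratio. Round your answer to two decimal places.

At the steady state, Δk = 0, so s·k^α = (n + δ)·k.
Rearranging, k^(1−α) = s / (n + δ).
k^0.54 = 0.34 / (0.023 + 0.076) = 0.34 / 0.099 = 3.4343
k* = 3.4343^(1/0.54) ≈ 9.8241

k* = 9.82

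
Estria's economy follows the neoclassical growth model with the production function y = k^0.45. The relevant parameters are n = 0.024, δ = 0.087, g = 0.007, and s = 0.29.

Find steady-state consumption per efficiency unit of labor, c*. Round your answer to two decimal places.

At the steady state, Δk = 0, so s·k^α = (n + g + δ)·k.
Rearranging, k^(1−α) = s / (n + g + δ).
k^0.55 = 0.29 / (0.024 + 0.007 + 0.087) = 0.29 / 0.118 = 2.4576
k* = 2.4576^(1/0.55) ≈ 5.1289
y* = (k*)^α = 5.1289^0.45 ≈ 2.0869
c* = (1 − s)·y* = (1 − 0.29) × 2.0869 ≈ 1.4817

c* = 1.48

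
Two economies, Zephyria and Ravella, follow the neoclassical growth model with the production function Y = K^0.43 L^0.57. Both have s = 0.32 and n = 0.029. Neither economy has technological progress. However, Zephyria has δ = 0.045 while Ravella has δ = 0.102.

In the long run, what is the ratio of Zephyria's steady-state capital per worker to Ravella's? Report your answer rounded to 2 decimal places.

Steady-state k* = [s/(n + δ)]^(1/(1−α)), so the ratio is [ (s_Z/(n + δ)_Z) / (s_R/(n + δ)_R) ]^1.7544.
s_Z/(n + δ)_Z = 0.32/0.074 = 4.3243; s_R/(n + δ)_R = 0.32/0.131 = 2.4427.
Ratio = (4.3243/2.4427)^1.7544 = 1.7703^1.7544 ≈ 2.7238

k*_Z / k*_R ≈ 2.72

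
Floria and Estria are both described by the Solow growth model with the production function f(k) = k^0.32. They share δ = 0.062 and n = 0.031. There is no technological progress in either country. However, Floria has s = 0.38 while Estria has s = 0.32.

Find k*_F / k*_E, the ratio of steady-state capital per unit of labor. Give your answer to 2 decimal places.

k*_F / k*_E ≈ 1.29

Steady-state k* = [s/(n + δ)]^(1/(1−α)), so the ratio is [ (s_F/(n + δ)_F) / (s_E/(n + δ)_E) ]^1.4706.
s_F/(n + δ)_F = 0.38/0.093 = 4.0860; s_E/(n + δ)_E = 0.32/0.093 = 3.4409.
Ratio = (4.0860/3.4409)^1.4706 = 1.1875^1.4706 ≈ 1.2875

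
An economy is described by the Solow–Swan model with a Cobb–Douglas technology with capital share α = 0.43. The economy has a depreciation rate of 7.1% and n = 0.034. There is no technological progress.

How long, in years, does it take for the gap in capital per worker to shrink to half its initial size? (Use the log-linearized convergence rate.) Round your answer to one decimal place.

Near the steady state the convergence rate is λ = (1 − α)(n + δ).
λ = (1 − 0.43) × 0.105 = 0.57 × 0.105 = 0.05985
Half-life = ln 2 / λ = 0.6931 / 0.05985 ≈ 11.58 years

about 11.6 years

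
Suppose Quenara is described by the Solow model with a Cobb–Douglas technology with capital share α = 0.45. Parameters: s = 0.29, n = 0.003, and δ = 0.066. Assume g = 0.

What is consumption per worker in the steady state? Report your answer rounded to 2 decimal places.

c* = 2.30

In steady state, investment equals break-even investment: s·k^α = (n + δ)·k.
Dividing both sides by k: k^(1−α) = s / (n + δ).
k^0.55 = 0.29 / (0.003 + 0.066) = 0.29 / 0.069 = 4.2029
k* = 4.2029^(1/0.55) ≈ 13.6058
y* = (k*)^α = 13.6058^0.45 ≈ 3.2372
c* = (1 − s)·y* = (1 − 0.29) × 3.2372 ≈ 2.2984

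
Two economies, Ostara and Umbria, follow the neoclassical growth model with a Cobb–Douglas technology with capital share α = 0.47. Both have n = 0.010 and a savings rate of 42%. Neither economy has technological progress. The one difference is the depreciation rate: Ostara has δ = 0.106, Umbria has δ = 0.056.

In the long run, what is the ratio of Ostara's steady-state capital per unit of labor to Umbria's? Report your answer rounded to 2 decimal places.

k*_O / k*_U ≈ 0.35

Steady-state k* = [s/(n + δ)]^(1/(1−α)), so the ratio is [ (s_O/(n + δ)_O) / (s_U/(n + δ)_U) ]^1.8868.
s_O/(n + δ)_O = 0.42/0.116 = 3.6207; s_U/(n + δ)_U = 0.42/0.066 = 6.3636.
Ratio = (3.6207/6.3636)^1.8868 = 0.5690^1.8868 ≈ 0.3451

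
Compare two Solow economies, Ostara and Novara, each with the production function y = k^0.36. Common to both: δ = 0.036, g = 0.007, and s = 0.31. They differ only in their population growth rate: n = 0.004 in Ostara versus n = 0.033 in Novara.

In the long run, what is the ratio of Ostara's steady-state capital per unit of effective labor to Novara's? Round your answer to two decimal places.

Steady-state k* = [s/(n + g + δ)]^(1/(1−α)), so the ratio is [ (s_O/(n + g + δ)_O) / (s_N/(n + g + δ)_N) ]^1.5625.
s_O/(n + g + δ)_O = 0.31/0.047 = 6.5957; s_N/(n + g + δ)_N = 0.31/0.076 = 4.0789.
Ratio = (6.5957/4.0789)^1.5625 = 1.6170^1.5625 ≈ 2.1189

k*_O / k*_N ≈ 2.12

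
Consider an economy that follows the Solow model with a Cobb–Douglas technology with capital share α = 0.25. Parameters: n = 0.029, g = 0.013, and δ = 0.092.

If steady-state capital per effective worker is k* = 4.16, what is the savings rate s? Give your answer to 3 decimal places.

s ≈ 0.390

In steady state, investment equals break-even investment: s·k^α = (n + g + δ)·k.
So s / (n + g + δ) = (k*)^(1−α) = 4.16^0.75 = 2.9129.
Therefore s = 2.9129 × (n + g + δ) = 2.9129 × 0.134 = 0.3903.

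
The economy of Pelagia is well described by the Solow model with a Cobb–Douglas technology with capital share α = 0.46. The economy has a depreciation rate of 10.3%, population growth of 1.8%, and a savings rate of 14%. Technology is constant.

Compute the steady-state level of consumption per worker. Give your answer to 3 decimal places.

At the steady state, Δk = 0, so s·k^α = (n + δ)·k.
Rearranging, k^(1−α) = s / (n + δ).
k^0.54 = 0.14 / (0.018 + 0.103) = 0.14 / 0.121 = 1.1570
k* = 1.1570^(1/0.54) ≈ 1.3100
y* = (k*)^α = 1.3100^0.46 ≈ 1.1323
c* = (1 − s)·y* = (1 − 0.14) × 1.1323 ≈ 0.9738

c* = 0.974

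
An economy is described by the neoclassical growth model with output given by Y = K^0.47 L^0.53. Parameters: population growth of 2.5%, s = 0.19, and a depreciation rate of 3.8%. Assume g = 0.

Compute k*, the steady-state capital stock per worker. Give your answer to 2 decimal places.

At the steady state, Δk = 0, so s·k^α = (n + δ)·k.
Rearranging, k^(1−α) = s / (n + δ).
k^0.53 = 0.19 / (0.025 + 0.038) = 0.19 / 0.063 = 3.0159
k* = 3.0159^(1/0.53) ≈ 8.0271

k* = 8.03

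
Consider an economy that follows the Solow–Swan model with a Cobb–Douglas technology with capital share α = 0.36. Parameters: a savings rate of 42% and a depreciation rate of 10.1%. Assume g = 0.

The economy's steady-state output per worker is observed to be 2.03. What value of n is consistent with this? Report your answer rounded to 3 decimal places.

n ≈ 0.018

Steady state requires s·f(k) = (n + δ)·k, i.e. s·k^α = (n + δ)·k.
Since y* = [s/(n + δ)]^(α/(1−α)), we have s/(n + δ) = (y*)^((1−α)/α) = 2.03^1.7778 = 3.5210.
Therefore n + δ = s / 3.5210 = 0.42 / 3.5210 = 0.1193, so n = 0.1193 − 0.101 = 0.0183.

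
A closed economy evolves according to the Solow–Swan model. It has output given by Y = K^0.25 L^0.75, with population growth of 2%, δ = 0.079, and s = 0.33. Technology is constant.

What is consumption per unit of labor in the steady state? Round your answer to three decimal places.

Steady state requires s·f(k) = (n + δ)·k, i.e. s·k^α = (n + δ)·k.
Dividing both sides by k: k^(1−α) = s / (n + δ).
k^0.75 = 0.33 / (0.020 + 0.079) = 0.33 / 0.099 = 3.3333
k* = 3.3333^(1/0.75) ≈ 4.9793
y* = (k*)^α = 4.9793^0.25 ≈ 1.4938
c* = (1 − s)·y* = (1 − 0.33) × 1.4938 ≈ 1.0008

c* = 1.001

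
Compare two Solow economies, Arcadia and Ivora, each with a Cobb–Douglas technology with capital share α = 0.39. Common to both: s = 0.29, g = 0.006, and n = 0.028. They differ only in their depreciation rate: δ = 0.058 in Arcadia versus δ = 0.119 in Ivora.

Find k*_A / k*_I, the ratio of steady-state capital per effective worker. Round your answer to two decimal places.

Steady-state k* = [s/(n + g + δ)]^(1/(1−α)), so the ratio is [ (s_A/(n + g + δ)_A) / (s_I/(n + g + δ)_I) ]^1.6393.
s_A/(n + g + δ)_A = 0.29/0.092 = 3.1522; s_I/(n + g + δ)_I = 0.29/0.153 = 1.8954.
Ratio = (3.1522/1.8954)^1.6393 = 1.6631^1.6393 ≈ 2.3022

k*_A / k*_I ≈ 2.30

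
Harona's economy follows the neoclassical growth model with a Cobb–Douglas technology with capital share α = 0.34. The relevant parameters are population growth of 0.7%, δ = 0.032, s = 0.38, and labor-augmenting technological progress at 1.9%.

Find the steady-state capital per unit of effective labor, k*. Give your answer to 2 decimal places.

k* ≈ 17.25

In steady state, investment equals break-even investment: s·k^α = (n + g + δ)·k.
Rearranging, k^(1−α) = s / (n + g + δ).
k^0.66 = 0.38 / (0.007 + 0.019 + 0.032) = 0.38 / 0.058 = 6.5517
k* = 6.5517^(1/0.66) ≈ 17.2544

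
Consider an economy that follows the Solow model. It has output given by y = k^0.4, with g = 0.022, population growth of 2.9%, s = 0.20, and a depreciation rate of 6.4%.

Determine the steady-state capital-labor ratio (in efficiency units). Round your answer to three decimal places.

k* = 2.515

Steady state requires s·f(k) = (n + g + δ)·k, i.e. s·k^α = (n + g + δ)·k.
Dividing both sides by k: k^(1−α) = s / (n + g + δ).
k^0.6 = 0.20 / (0.029 + 0.022 + 0.064) = 0.20 / 0.115 = 1.7391
k* = 1.7391^(1/0.6) ≈ 2.5150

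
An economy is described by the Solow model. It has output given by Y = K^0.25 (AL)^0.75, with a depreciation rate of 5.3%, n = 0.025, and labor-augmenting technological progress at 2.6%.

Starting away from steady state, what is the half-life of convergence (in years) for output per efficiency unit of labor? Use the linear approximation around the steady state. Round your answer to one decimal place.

about 8.9 years

Near the steady state the convergence rate is λ = (1 − α)(n + g + δ).
λ = (1 − 0.25) × 0.104 = 0.75 × 0.104 = 0.0780
Half-life = ln 2 / λ = 0.6931 / 0.0780 ≈ 8.89 years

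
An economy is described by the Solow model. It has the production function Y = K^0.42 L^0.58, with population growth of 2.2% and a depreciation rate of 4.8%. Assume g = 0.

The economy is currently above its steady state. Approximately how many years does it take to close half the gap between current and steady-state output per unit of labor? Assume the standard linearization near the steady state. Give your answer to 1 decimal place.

Near the steady state the convergence rate is λ = (1 − α)(n + δ).
λ = (1 − 0.42) × 0.070 = 0.58 × 0.070 = 0.0406
Half-life = ln 2 / λ = 0.6931 / 0.0406 ≈ 17.07 years

t_½ ≈ 17.1 years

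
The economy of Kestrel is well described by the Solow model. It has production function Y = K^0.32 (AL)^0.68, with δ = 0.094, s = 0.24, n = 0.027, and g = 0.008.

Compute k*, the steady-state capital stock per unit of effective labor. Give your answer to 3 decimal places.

k* ≈ 2.492

Steady state requires s·f(k) = (n + g + δ)·k, i.e. s·k^α = (n + g + δ)·k.
Dividing both sides by k: k^(1−α) = s / (n + g + δ).
k^0.68 = 0.24 / (0.027 + 0.008 + 0.094) = 0.24 / 0.129 = 1.8605
k* = 1.8605^(1/0.68) ≈ 2.4918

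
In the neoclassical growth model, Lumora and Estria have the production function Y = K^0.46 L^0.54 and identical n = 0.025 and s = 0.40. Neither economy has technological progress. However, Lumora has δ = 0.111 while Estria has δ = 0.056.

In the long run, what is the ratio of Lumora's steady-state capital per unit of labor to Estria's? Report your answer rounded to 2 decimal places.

Steady-state k* = [s/(n + δ)]^(1/(1−α)), so the ratio is [ (s_L/(n + δ)_L) / (s_E/(n + δ)_E) ]^1.8519.
s_L/(n + δ)_L = 0.40/0.136 = 2.9412; s_E/(n + δ)_E = 0.40/0.081 = 4.9383.
Ratio = (2.9412/4.9383)^1.8519 = 0.5956^1.8519 ≈ 0.3830

k*_L / k*_E ≈ 0.38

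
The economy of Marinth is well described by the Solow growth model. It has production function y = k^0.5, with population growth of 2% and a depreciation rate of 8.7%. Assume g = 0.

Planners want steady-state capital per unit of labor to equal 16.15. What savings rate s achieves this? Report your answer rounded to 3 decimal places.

s ≈ 0.430

Steady state requires s·f(k) = (n + δ)·k, i.e. s·k^α = (n + δ)·k.
So s / (n + δ) = (k*)^(1−α) = 16.15^0.5 = 4.0187.
Therefore s = 4.0187 × (n + δ) = 4.0187 × 0.107 = 0.4300.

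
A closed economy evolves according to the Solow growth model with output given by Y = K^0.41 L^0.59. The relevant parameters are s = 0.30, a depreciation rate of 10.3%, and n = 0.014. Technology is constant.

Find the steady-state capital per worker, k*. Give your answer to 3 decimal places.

k* ≈ 4.933

At the steady state, Δk = 0, so s·k^α = (n + δ)·k.
Dividing both sides by k: k^(1−α) = s / (n + δ).
k^0.59 = 0.30 / (0.014 + 0.103) = 0.30 / 0.117 = 2.5641
k* = 2.5641^(1/0.59) ≈ 4.9330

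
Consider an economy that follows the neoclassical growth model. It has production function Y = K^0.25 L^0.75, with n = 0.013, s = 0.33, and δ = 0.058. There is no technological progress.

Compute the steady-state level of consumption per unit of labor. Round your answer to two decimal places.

c* ≈ 1.12

In steady state, investment equals break-even investment: s·k^α = (n + δ)·k.
Dividing both sides by k: k^(1−α) = s / (n + δ).
k^0.75 = 0.33 / (0.013 + 0.058) = 0.33 / 0.071 = 4.6479
k* = 4.6479^(1/0.75) ≈ 7.7567
y* = (k*)^α = 7.7567^0.25 ≈ 1.6689
c* = (1 − s)·y* = (1 − 0.33) × 1.6689 ≈ 1.1182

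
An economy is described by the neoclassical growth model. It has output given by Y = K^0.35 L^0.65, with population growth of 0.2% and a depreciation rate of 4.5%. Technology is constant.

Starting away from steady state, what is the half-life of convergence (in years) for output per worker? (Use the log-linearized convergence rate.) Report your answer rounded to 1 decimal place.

Near the steady state the convergence rate is λ = (1 − α)(n + δ).
λ = (1 − 0.35) × 0.047 = 0.65 × 0.047 = 0.03055
Half-life = ln 2 / λ = 0.6931 / 0.03055 ≈ 22.69 years

t_½ ≈ 22.7 years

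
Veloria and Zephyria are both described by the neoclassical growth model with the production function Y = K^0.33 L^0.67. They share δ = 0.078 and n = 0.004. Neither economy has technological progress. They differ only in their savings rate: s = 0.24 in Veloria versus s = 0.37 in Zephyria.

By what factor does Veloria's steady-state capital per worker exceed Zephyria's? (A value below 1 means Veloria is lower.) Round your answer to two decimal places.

k*_V / k*_Z ≈ 0.52

Steady-state k* = [s/(n + δ)]^(1/(1−α)), so the ratio is [ (s_V/(n + δ)_V) / (s_Z/(n + δ)_Z) ]^1.4925.
s_V/(n + δ)_V = 0.24/0.082 = 2.9268; s_Z/(n + δ)_Z = 0.37/0.082 = 4.5122.
Ratio = (2.9268/4.5122)^1.4925 = 0.6486^1.4925 ≈ 0.5241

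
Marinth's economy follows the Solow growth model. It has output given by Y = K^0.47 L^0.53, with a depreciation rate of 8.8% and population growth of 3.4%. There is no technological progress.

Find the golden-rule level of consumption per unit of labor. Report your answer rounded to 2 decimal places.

c_gold ≈ 1.75

At the golden rule, f'(k) = n + δ, so α·k^(α−1) = n + δ and k_gold = (α/(n + δ))^(1/(1−α)).
k_gold = (0.47/0.122)^(1/0.53) = 3.8525^1.8868 ≈ 12.7403
c_gold = f(k_gold) − (n + δ)·k_gold = 3.3070 − 0.122×12.7403 ≈ 1.7527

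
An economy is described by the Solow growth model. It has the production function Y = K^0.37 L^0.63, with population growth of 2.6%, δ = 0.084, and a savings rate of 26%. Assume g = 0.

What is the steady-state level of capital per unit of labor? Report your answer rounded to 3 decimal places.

Steady state requires s·f(k) = (n + δ)·k, i.e. s·k^α = (n + δ)·k.
Dividing both sides by k: k^(1−α) = s / (n + δ).
k^0.63 = 0.26 / (0.026 + 0.084) = 0.26 / 0.110 = 2.3636
k* = 2.3636^(1/0.63) ≈ 3.9172

k* ≈ 3.917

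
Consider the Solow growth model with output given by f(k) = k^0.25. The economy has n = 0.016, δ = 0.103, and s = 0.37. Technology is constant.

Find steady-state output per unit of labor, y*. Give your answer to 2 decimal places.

At the steady state, Δk = 0, so s·k^α = (n + δ)·k.
Dividing both sides by k: k^(1−α) = s / (n + δ).
k^0.75 = 0.37 / (0.016 + 0.103) = 0.37 / 0.119 = 3.1092
k* = 3.1092^(1/0.75) ≈ 4.5380
y* = (k*)^α = 4.5380^0.25 ≈ 1.4595

y* = 1.46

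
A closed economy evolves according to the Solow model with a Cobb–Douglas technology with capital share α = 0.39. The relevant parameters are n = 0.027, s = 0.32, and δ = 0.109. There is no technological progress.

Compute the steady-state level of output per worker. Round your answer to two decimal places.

In steady state, investment equals break-even investment: s·k^α = (n + δ)·k.
Dividing both sides by k: k^(1−α) = s / (n + δ).
k^0.61 = 0.32 / (0.027 + 0.109) = 0.32 / 0.136 = 2.3529
k* = 2.3529^(1/0.61) ≈ 4.0662
y* = (k*)^α = 4.0662^0.39 ≈ 1.7282

y* = 1.73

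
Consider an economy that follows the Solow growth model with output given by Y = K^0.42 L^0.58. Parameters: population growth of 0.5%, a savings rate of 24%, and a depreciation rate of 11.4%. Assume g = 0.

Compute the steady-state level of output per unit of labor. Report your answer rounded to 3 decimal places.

y* ≈ 1.662

Steady state requires s·f(k) = (n + δ)·k, i.e. s·k^α = (n + δ)·k.
Rearranging, k^(1−α) = s / (n + δ).
k^0.58 = 0.24 / (0.005 + 0.114) = 0.24 / 0.119 = 2.0168
k* = 2.0168^(1/0.58) ≈ 3.3518
y* = (k*)^α = 3.3518^0.42 ≈ 1.6619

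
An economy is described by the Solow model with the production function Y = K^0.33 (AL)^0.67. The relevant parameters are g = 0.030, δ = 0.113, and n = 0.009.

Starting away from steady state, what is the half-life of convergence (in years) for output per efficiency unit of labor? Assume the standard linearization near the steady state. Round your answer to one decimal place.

Near the steady state the convergence rate is λ = (1 − α)(n + g + δ).
λ = (1 − 0.33) × 0.152 = 0.67 × 0.152 = 0.10184
Half-life = ln 2 / λ = 0.6931 / 0.10184 ≈ 6.81 years

about 6.8 years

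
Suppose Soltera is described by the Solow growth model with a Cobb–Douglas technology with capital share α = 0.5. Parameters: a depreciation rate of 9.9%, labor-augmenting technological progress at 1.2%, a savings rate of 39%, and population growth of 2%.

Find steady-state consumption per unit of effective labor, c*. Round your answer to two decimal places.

c* ≈ 1.82

In steady state, investment equals break-even investment: s·k^α = (n + g + δ)·k.
Rearranging, k^(1−α) = s / (n + g + δ).
k^0.5 = 0.39 / (0.020 + 0.012 + 0.099) = 0.39 / 0.131 = 2.9771
k* = 2.9771^(1/0.5) ≈ 8.8631
y* = (k*)^α = 8.8631^0.5 ≈ 2.9771
c* = (1 − s)·y* = (1 − 0.39) × 2.9771 ≈ 1.8160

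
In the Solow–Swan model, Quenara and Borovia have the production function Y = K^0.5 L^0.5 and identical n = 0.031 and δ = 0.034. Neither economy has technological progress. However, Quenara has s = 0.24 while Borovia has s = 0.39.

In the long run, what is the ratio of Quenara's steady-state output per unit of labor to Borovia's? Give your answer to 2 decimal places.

y*_Q / y*_B ≈ 0.62

Steady-state y* = [s/(n + δ)]^(α/(1−α)), so the ratio is [ (s_Q/(n + δ)_Q) / (s_B/(n + δ)_B) ]^1.
s_Q/(n + δ)_Q = 0.24/0.065 = 3.6923; s_B/(n + δ)_B = 0.39/0.065 = 6.0000.
Ratio = (3.6923/6.0000)^1 = 0.6154^1 ≈ 0.6154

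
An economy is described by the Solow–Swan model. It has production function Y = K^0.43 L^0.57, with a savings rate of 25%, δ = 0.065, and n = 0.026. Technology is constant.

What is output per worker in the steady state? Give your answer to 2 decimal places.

y* ≈ 2.14

At the steady state, Δk = 0, so s·k^α = (n + δ)·k.
Dividing both sides by k: k^(1−α) = s / (n + δ).
k^0.57 = 0.25 / (0.026 + 0.065) = 0.25 / 0.091 = 2.7473
k* = 2.7473^(1/0.57) ≈ 5.8886
y* = (k*)^α = 5.8886^0.43 ≈ 2.1434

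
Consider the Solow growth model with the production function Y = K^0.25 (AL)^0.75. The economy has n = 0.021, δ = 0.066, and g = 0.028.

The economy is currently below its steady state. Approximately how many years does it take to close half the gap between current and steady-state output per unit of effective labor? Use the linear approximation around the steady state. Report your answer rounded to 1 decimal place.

half-life ≈ 8.0 years

Near the steady state the convergence rate is λ = (1 − α)(n + g + δ).
λ = (1 − 0.25) × 0.115 = 0.75 × 0.115 = 0.08625
Half-life = ln 2 / λ = 0.6931 / 0.08625 ≈ 8.04 years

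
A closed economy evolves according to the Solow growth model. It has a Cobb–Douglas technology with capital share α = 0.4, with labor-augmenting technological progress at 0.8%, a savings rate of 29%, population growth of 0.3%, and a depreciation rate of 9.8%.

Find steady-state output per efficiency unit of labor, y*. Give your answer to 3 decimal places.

At the steady state, Δk = 0, so s·k^α = (n + g + δ)·k.
Dividing both sides by k: k^(1−α) = s / (n + g + δ).
k^0.6 = 0.29 / (0.003 + 0.008 + 0.098) = 0.29 / 0.109 = 2.6606
k* = 2.6606^(1/0.6) ≈ 5.1086
y* = (k*)^α = 5.1086^0.4 ≈ 1.9201

y* ≈ 1.920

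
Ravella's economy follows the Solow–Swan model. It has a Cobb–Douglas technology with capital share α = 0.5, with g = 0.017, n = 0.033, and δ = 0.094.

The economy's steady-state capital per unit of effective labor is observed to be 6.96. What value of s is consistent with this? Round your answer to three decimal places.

In steady state, investment equals break-even investment: s·k^α = (n + g + δ)·k.
So s / (n + g + δ) = (k*)^(1−α) = 6.96^0.5 = 2.6382.
Therefore s = 2.6382 × (n + g + δ) = 2.6382 × 0.144 = 0.3799.

s ≈ 0.380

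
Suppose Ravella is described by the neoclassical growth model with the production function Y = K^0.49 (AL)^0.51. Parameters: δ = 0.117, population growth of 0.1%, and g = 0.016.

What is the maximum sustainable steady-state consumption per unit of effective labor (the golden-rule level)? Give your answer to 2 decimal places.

At the golden rule, f'(k) = n + g + δ, so α·k^(α−1) = n + g + δ and k_gold = (α/(n + g + δ))^(1/(1−α)).
k_gold = (0.49/0.134)^(1/0.51) = 3.6567^1.9608 ≈ 12.7088
c_gold = f(k_gold) − (n + g + δ)·k_gold = 3.4755 − 0.134×12.7088 ≈ 1.7725

c_gold ≈ 1.77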